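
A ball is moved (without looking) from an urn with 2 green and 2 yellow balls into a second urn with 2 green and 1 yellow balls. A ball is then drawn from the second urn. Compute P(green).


P(transfer green) = 2/4 = 1/2; P(transfer yellow) = 1/2
If green transferred: Urn II has 3 green of 4, so P(green|green moved) = 3/4
If yellow transferred: Urn II has 2 green of 4, so P(green|yellow moved) = 1/2
By total probability: P(green) = 1/2*3/4 + 1/2*1/2 = 5/8

5/8


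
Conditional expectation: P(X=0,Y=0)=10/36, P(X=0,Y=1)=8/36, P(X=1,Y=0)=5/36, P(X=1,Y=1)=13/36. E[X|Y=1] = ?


P(Y=1) = 21/36
E[X|Y=1] = (0*8 + 1*13)/21 = 13/21

13/21


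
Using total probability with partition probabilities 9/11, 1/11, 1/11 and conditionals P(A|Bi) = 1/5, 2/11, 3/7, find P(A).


P(A) = P(A|B1)P(B1) + P(A|B2)P(B2) + P(A|B3)P(B3)
= 1/5*9/11 + 2/11*1/11 + 3/7*1/11
= 9/55 + 2/121 + 3/77 = 928/4235

928/4235


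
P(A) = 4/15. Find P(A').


P(A') = 1 - P(A) = 1 - 4/15 = 11/15

11/15


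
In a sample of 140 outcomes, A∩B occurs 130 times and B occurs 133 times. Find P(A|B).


P(A|B) = P(A∩B)/P(B) = (130/140)/(133/140) = 130/133

130/133


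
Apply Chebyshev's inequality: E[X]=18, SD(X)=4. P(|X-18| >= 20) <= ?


k = 20/4 = 5
Chebyshev: P(|X-mu| >= k*sigma) <= 1/k^2 = 1/5^2 = 1/25

1/25


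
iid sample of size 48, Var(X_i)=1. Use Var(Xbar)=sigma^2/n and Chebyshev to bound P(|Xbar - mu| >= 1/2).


Var(Xbar) = Var(X)/n = 1/48
Chebyshev: P(|Xbar-mu| >= 1/2) <= Var(Xbar)/(1/2)^2 = (1/48)/(1/4) = 1/12

1/12


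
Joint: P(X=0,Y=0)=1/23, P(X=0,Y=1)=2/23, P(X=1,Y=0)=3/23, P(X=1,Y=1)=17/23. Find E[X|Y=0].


P(Y=0) = 4/23
E[X|Y=0] = (0*1 + 1*3)/4 = 3/4

3/4


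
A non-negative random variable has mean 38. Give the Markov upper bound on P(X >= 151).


Markov: P(X >= a) <= E[X]/a
P(X >= 151) <= 38/151

38/151


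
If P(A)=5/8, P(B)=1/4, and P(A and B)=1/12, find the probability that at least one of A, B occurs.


P(A∪B) = P(A) + P(B) - P(A∩B)
= 5/8 + 1/4 - 1/12 = 19/24

19/24


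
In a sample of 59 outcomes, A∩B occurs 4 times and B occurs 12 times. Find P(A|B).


P(A|B) = P(A∩B)/P(B) = (4/59)/(12/59) = 4/12 = 1/3

1/3


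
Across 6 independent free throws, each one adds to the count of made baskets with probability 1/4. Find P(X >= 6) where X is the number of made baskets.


P(X>=6) = P(X=6)
= 1/4096
= 1/4096

1/4096


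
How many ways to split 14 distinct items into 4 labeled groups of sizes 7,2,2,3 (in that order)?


14! = 87178291200
Denominator: 7!=5040 * 2!=2 * 2!=2 * 3!=6
Coefficient = 87178291200 / 120960 = 720720

720720


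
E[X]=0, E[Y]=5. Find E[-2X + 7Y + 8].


E[-2X + 7Y + 8] = -2*E[X] + 7*E[Y] + 8
= (-2)*(0) + (7)*(5) + (8)
= 0 + 35 + 8 = 43

43


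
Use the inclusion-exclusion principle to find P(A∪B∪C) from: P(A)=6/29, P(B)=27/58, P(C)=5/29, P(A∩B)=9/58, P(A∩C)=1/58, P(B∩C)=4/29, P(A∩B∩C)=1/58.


P(A∪B∪C) = P(A)+P(B)+P(C) - P(AB)-P(AC)-P(BC) + P(ABC)
= 6/29+27/58+5/29 - 9/58-1/58-4/29 + 1/58
= 16/29

16/29


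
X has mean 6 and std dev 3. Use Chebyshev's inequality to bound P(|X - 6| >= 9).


k = 9/3 = 3
Chebyshev: P(|X-mu| >= k*sigma) <= 1/k^2 = 1/3^2 = 1/9

1/9


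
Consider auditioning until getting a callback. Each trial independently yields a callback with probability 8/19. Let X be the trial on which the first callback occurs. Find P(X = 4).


P(X=4) = (1-p)^3 * p = (11/19)^3 * 8/19
= 1331/6859 * 8/19 = 10648/130321

10648/130321


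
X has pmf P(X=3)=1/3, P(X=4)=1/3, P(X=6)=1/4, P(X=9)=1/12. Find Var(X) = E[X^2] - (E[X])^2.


E[X] = 55/12, E[X^2] = 289/12
Var(X) = E[X^2] - (E[X])^2 = 289/12 - (55/12)^2 = 443/144

443/144


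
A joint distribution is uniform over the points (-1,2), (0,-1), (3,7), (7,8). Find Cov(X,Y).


E[X]=9/4, E[Y]=4, E[XY]=75/4
Cov(X,Y) = E[XY] - E[X]E[Y] = 75/4 - 9/4*4 = 39/4

39/4


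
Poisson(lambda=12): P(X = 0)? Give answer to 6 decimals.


P(X=0) = e^(-12) * 12^0 / 0!
≈ 0.000006144212353 * 1 / 1
≈ 0.000006

0.000006


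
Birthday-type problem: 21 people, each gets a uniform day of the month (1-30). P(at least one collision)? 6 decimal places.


P(all different) = prod((30-i)/30 for i=0..20) = 0.000070
P(at least one match) = 1 - 0.000070 = 0.999930

0.999930


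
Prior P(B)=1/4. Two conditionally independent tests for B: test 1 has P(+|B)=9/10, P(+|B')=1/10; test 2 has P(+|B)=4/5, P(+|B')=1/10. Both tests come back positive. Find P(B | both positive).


After test 1: P(+) = 9/10*1/4 + 1/10*3/4 = 3/10
P(B|+) = (9/40)/(3/10) = 3/4
After test 2 (use post1 as new prior): P(+) = 4/5*3/4 + 1/10*1/4 = 5/8
P(B|+,+) = (3/5)/(5/8) = 24/25

24/25


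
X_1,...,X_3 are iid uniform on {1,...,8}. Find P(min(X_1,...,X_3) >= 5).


P(min >= 5) = P(all X_i >= 5) = (P(X_1 >= 5))^3
= (4/8)^3 = (1/2)^3 = 1/8

1/8


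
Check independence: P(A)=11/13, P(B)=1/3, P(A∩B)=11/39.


P(A)*P(B) = 11/13*1/3 = 11/39
P(A∩B) = 11/39, which equals P(A)P(B), so independent

Yes, A and B are independent


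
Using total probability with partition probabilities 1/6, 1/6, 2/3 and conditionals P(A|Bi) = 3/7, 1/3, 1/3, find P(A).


P(A) = P(A|B1)P(B1) + P(A|B2)P(B2) + P(A|B3)P(B3)
= 3/7*1/6 + 1/3*1/6 + 1/3*2/3
= 1/14 + 1/18 + 2/9 = 22/63

22/63


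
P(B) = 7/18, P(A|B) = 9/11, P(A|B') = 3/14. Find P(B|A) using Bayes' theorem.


P(A) = P(A|B)P(B) + P(A|B')P(B') = 9/11*7/18 + 3/14*11/18 = 415/924
P(B|A) = P(A|B)P(B)/P(A) = (7/22)/(415/924) = 294/415

294/415


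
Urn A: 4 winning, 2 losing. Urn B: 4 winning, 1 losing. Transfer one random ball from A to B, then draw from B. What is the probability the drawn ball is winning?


P(transfer winning) = 4/6 = 2/3; P(transfer losing) = 1/3
If winning transferred: Urn II has 5 winning of 6, so P(winning|winning moved) = 5/6
If losing transferred: Urn II has 4 winning of 6, so P(winning|losing moved) = 2/3
By total probability: P(winning) = 2/3*5/6 + 1/3*2/3 = 7/9

7/9


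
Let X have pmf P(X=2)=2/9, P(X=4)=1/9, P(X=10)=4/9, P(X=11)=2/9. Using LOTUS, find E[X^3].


E[X^3] = sum(g(x)*P(x))
= 8*2/9 + 64*1/9 + 1000*4/9 + 1331*2/9
= 6742/9

6742/9


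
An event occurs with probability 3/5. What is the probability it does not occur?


P(A') = 1 - P(A) = 1 - 3/5 = 2/5

2/5


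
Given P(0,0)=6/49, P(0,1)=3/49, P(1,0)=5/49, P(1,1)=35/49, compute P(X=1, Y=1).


Read from table: P(X=1, Y=1) = 35/49 = 5/7

5/7


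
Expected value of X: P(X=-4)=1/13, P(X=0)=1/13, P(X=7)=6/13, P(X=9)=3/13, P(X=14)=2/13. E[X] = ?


E[X] = sum(x * P(x))
= -4*1/13 + 0*1/13 + 7*6/13 + 9*3/13 + 14*2/13
= 93/13

93/13


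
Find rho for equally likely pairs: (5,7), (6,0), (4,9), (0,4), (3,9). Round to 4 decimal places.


Cov(X,Y) = -1.2800, Var(X) = 4.2400, Var(Y) = 11.7600
rho = Cov/(sqrt(VarX)*sqrt(VarY)) = -0.1813

-0.1813


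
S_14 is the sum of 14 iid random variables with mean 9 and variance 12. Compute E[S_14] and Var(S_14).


E[S_n] = n*mu = 14*9 = 126
Var(S_n) = n*sigma^2 = 14*12 = 168

E[S_14]=126, Var(S_14)=168


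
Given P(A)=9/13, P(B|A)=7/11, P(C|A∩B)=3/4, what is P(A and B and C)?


P(A∩B∩C) = P(A) * P(B|A) * P(C|A∩B)
= 9/13 * 7/11 * 3/4
= 63/143 * 3/4 = 189/572

189/572


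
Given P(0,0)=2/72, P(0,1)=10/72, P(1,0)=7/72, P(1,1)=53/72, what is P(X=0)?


P(X=0) = P(0,0)+P(0,1) = 2/72 + 10/72 = 12/72 = 1/6

1/6


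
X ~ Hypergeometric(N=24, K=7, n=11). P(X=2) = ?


P(X=2) = C(7,2)*C(17,9) / C(24,11)
= 21*24310 / 2496144
= 510510/2496144 = 715/3496

715/3496


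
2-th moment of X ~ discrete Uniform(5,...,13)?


E[X^2] = (1/9) * sum(x^2 for x=5..13)
= 789/9 = 263/3

263/3


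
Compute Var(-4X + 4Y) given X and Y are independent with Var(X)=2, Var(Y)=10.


Independence => Cov(X,Y)=0
Var(-4X + 4Y) = (-4)^2*Var(X) + 4^2*Var(Y)
= 16*2 + 16*10 = 192

192


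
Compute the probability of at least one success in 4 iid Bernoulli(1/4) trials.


P(at least one) = 1 - P(none)
P(none) = (1 - 1/4)^4 = (3/4)^4 = 81/256
P(at least one) = 1 - 81/256 = 175/256

175/256


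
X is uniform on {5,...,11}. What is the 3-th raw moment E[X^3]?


E[X^3] = (1/7) * sum(x^3 for x=5..11)
= 4256/7 = 608

608


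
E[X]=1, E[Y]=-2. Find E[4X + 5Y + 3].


E[4X + 5Y + 3] = 4*E[X] + 5*E[Y] + 3
= (4)*(1) + (5)*(-2) + (3)
= 4 - 10 + 3 = -3

-3


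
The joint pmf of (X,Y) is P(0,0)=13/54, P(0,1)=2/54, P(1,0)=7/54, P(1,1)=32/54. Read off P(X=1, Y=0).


Read from table: P(X=1, Y=0) = 7/54

7/54


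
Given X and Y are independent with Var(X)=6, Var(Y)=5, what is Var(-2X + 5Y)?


Independence => Cov(X,Y)=0
Var(-2X + 5Y) = (-2)^2*Var(X) + 5^2*Var(Y)
= 4*6 + 25*5 = 149

149


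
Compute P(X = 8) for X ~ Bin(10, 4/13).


P(X=8) = C(10,8) * p^8 * (1-p)^2
= 45 * 65536/815730721 * 81/169
= 238878720/137858491849

238878720/137858491849


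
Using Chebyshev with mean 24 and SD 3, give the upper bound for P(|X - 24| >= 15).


k = 15/3 = 5
Chebyshev: P(|X-mu| >= k*sigma) <= 1/k^2 = 1/5^2 = 1/25

1/25


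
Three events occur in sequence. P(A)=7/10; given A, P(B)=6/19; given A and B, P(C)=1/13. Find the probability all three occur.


P(A∩B∩C) = P(A) * P(B|A) * P(C|A∩B)
= 7/10 * 6/19 * 1/13
= 21/95 * 1/13 = 21/1235

21/1235


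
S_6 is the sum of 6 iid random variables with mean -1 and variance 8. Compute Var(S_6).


By independence, Var(S_n) = n*Var(X_1) = 6*8 = 48

48


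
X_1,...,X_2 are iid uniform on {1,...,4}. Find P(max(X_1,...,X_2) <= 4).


P(max <= 4) = P(all X_i <= 4) = (P(X_1 <= 4))^2
= (4/4)^2 = 1^2 = 1

1


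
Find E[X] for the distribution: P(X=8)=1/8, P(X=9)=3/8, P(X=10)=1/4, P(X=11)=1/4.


E[X] = sum(x * P(x))
= 8*1/8 + 9*3/8 + 10*1/4 + 11*1/4
= 77/8

77/8


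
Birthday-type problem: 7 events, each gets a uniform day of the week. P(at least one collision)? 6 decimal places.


P(all different) = prod((7-i)/7 for i=0..6) = 0.006120
P(at least one match) = 1 - 0.006120 = 0.993880

0.993880


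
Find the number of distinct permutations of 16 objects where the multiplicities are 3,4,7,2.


16! = 20922789888000
Denominator: 3!=6 * 4!=24 * 7!=5040 * 2!=2
Coefficient = 20922789888000 / 1451520 = 14414400

14414400


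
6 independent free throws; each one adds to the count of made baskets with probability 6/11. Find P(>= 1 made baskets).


P(at least one) = 1 - P(none)
P(none) = (1 - 6/11)^6 = (5/11)^6 = 15625/1771561
P(at least one) = 1 - 15625/1771561 = 1755936/1771561

1755936/1771561


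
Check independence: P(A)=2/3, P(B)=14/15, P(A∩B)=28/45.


P(A)*P(B) = 2/3*14/15 = 28/45
P(A∩B) = 28/45, which equals P(A)P(B), so independent

Yes, A and B are independent


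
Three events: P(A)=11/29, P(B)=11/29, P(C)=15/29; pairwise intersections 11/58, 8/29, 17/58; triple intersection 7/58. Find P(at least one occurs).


P(A∪B∪C) = P(A)+P(B)+P(C) - P(AB)-P(AC)-P(BC) + P(ABC)
= 11/29+11/29+15/29 - 11/58-8/29-17/58 + 7/58
= 37/58

37/58


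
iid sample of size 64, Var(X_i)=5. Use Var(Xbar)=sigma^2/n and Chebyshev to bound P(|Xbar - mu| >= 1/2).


Var(Xbar) = Var(X)/n = 5/64
Chebyshev: P(|Xbar-mu| >= 1/2) <= Var(Xbar)/(1/2)^2 = (5/64)/(1/4) = 5/16

5/16


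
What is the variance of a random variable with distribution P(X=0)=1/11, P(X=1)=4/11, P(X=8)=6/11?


E[X] = 52/11, E[X^2] = 388/11
Var(X) = E[X^2] - (E[X])^2 = 388/11 - (52/11)^2 = 1564/121

1564/121


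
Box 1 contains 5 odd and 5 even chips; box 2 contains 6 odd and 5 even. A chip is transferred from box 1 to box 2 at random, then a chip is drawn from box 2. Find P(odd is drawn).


P(transfer odd) = 5/10 = 1/2; P(transfer even) = 1/2
If odd transferred: Urn II has 7 odd of 12, so P(odd|odd moved) = 7/12
If even transferred: Urn II has 6 odd of 12, so P(odd|even moved) = 1/2
By total probability: P(odd) = 1/2*7/12 + 1/2*1/2 = 13/24

13/24


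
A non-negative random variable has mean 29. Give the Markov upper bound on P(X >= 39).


Markov: P(X >= a) <= E[X]/a
P(X >= 39) <= 29/39

29/39


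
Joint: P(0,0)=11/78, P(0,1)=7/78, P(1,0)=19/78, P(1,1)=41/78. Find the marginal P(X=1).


P(X=1) = P(1,0)+P(1,1) = 19/78 + 41/78 = 60/78 = 10/13

10/13


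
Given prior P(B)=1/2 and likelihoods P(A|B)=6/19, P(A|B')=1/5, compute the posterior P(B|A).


P(A) = P(A|B)P(B) + P(A|B')P(B') = 6/19*1/2 + 1/5*1/2 = 49/190
P(B|A) = P(A|B)P(B)/P(A) = (3/19)/(49/190) = 30/49

30/49


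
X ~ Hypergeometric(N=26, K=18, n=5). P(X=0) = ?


P(X=0) = C(18,0)*C(8,5) / C(26,5)
= 1*56 / 65780
= 56/65780 = 14/16445

14/16445


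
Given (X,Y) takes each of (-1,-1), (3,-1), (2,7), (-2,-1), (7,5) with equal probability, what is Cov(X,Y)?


E[X]=9/5, E[Y]=9/5, E[XY]=49/5
Cov(X,Y) = E[XY] - E[X]E[Y] = 49/5 - 9/5*9/5 = 164/25

164/25


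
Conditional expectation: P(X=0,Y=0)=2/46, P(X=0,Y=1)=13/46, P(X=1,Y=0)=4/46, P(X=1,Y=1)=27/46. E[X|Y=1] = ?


P(Y=1) = 40/46
E[X|Y=1] = (0*13 + 1*27)/40 = 27/40

27/40


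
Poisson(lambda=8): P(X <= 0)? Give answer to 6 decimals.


P(X<=0) = e^(-8)*8^0/0!
≈ 0.0003354626
≈ 0.000335

0.000335


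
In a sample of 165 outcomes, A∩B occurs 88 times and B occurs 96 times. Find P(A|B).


P(A|B) = P(A∩B)/P(B) = (88/165)/(96/165) = 88/96 = 11/12

11/12


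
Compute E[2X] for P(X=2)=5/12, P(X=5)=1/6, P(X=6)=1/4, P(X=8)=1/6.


E[2X] = sum(g(x)*P(x))
= 4*5/12 + 10*1/6 + 12*1/4 + 16*1/6
= 9

9


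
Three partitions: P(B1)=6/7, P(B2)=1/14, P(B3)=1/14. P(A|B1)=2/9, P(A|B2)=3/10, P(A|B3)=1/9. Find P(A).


P(A) = P(A|B1)P(B1) + P(A|B2)P(B2) + P(A|B3)P(B3)
= 2/9*6/7 + 3/10*1/14 + 1/9*1/14
= 4/21 + 3/140 + 1/126 = 277/1260

277/1260


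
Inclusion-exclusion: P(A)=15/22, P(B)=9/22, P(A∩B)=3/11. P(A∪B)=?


P(A∪B) = P(A) + P(B) - P(A∩B)
= 15/22 + 9/22 - 3/11 = 9/11

9/11


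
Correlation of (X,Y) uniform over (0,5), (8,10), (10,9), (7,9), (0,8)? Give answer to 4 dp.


Cov(X,Y) = 5.6000, Var(X) = 17.6000, Var(Y) = 2.9600
rho = Cov/(sqrt(VarX)*sqrt(VarY)) = 0.7759

0.7759


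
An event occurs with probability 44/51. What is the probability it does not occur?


P(A') = 1 - P(A) = 1 - 44/51 = 7/51

7/51


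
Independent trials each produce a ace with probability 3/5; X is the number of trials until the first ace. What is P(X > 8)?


P(X > 8) = P(first 8 trials all fail) = (1-p)^8 = (2/5)^8 = 256/390625

256/390625


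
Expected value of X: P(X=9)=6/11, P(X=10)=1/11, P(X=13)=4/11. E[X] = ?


E[X] = sum(x * P(x))
= 9*6/11 + 10*1/11 + 13*4/11
= 116/11

116/11


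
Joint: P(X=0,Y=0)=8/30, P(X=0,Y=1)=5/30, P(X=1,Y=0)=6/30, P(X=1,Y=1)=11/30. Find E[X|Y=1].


P(Y=1) = 16/30
E[X|Y=1] = (0*5 + 1*11)/16 = 11/16

11/16


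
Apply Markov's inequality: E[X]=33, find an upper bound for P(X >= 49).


Markov: P(X >= a) <= E[X]/a
P(X >= 49) <= 33/49

33/49


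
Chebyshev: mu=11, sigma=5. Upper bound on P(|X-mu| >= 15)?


k = 15/5 = 3
Chebyshev: P(|X-mu| >= k*sigma) <= 1/k^2 = 1/3^2 = 1/9

1/9


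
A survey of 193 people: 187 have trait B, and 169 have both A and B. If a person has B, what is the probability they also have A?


P(A|B) = P(A∩B)/P(B) = (169/193)/(187/193) = 169/187

169/187


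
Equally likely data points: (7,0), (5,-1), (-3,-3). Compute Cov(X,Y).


E[X]=3, E[Y]=-4/3, E[XY]=4/3
Cov(X,Y) = E[XY] - E[X]E[Y] = 4/3 - 3*-4/3 = 16/3

16/3


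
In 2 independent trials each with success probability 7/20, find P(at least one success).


P(at least one) = 1 - P(none)
P(none) = (1 - 7/20)^2 = (13/20)^2 = 169/400
P(at least one) = 1 - 169/400 = 231/400

231/400


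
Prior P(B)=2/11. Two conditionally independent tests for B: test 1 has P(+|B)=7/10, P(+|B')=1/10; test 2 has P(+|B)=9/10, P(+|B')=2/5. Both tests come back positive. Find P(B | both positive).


After test 1: P(+) = 7/10*2/11 + 1/10*9/11 = 23/110
P(B|+) = (7/55)/(23/110) = 14/23
After test 2 (use post1 as new prior): P(+) = 9/10*14/23 + 2/5*9/23 = 81/115
P(B|+,+) = (63/115)/(81/115) = 7/9

7/9


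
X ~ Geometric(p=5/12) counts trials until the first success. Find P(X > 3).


P(X > 3) = P(first 3 trials all fail) = (1-p)^3 = (7/12)^3 = 343/1728

343/1728


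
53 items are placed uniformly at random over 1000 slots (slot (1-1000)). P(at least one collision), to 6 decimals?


P(all different) = prod((1000-i)/1000 for i=0..52) = 0.245915
P(at least one match) = 1 - 0.245915 = 0.754085

0.754085


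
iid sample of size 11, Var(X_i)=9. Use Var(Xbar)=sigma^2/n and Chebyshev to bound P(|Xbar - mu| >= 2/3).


Var(Xbar) = Var(X)/n = 9/11
Chebyshev: P(|Xbar-mu| >= 2/3) <= Var(Xbar)/(2/3)^2 = (9/11)/(4/9) = 81/44
Bound exceeds 1, so trivial bound: 1

1


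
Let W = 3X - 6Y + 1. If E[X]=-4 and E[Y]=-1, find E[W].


E[3X - 6Y + 1] = 3*E[X] - 6*E[Y] + 1
= (3)*(-4) + (-6)*(-1) + (1)
= -12 + 6 + 1 = -5

-5


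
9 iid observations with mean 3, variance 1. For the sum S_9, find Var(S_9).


By independence, Var(S_n) = n*Var(X_1) = 9*1 = 9

9


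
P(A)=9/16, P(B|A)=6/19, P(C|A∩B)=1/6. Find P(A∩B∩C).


P(A∩B∩C) = P(A) * P(B|A) * P(C|A∩B)
= 9/16 * 6/19 * 1/6
= 27/152 * 1/6 = 9/304

9/304


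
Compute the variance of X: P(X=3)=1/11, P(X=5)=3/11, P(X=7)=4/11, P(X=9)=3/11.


E[X] = 73/11, E[X^2] = 523/11
Var(X) = E[X^2] - (E[X])^2 = 523/11 - (73/11)^2 = 424/121

424/121


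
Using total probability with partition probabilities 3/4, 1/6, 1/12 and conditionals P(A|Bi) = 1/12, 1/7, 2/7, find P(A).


P(A) = P(A|B1)P(B1) + P(A|B2)P(B2) + P(A|B3)P(B3)
= 1/12*3/4 + 1/7*1/6 + 2/7*1/12
= 1/16 + 1/42 + 1/42 = 37/336

37/336


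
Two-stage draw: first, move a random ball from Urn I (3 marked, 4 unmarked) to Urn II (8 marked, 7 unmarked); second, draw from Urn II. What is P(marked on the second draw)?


P(transfer marked) = 3/7; P(transfer unmarked) = 4/7
If marked transferred: Urn II has 9 marked of 16, so P(marked|marked moved) = 9/16
If unmarked transferred: Urn II has 8 marked of 16, so P(marked|unmarked moved) = 1/2
By total probability: P(marked) = 3/7*9/16 + 4/7*1/2 = 59/112

59/112


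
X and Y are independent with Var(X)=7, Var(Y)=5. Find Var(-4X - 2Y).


Independence => Cov(X,Y)=0
Var(-4X - 2Y) = (-4)^2*Var(X) + (-2)^2*Var(Y)
= 16*7 + 4*5 = 132

132


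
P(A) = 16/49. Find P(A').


P(A') = 1 - P(A) = 1 - 16/49 = 33/49

33/49


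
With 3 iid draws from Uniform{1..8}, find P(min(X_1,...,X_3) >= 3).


P(min >= 3) = P(all X_i >= 3) = (P(X_1 >= 3))^3
= (6/8)^3 = (3/4)^3 = 27/64

27/64


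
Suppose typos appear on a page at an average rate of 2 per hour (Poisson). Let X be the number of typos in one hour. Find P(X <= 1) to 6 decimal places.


P(X<=1) = e^(-2)*2^0/0! + e^(-2)*2^1/1!
≈ 0.1353352832 + 0.2706705665
= 0.4060058497
≈ 0.406006

0.406006


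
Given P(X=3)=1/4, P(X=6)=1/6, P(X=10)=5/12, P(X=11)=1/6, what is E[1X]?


E[1X] = sum(g(x)*P(x))
= 3*1/4 + 6*1/6 + 10*5/12 + 11*1/6
= 31/4

31/4


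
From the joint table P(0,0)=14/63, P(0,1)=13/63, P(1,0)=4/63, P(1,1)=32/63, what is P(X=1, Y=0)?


Read from table: P(X=1, Y=0) = 4/63

4/63


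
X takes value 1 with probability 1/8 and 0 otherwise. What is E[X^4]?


For Bernoulli: X in {0,1}
E[X^4] = 0^4*(1-1/8) + 1^4*1/8 = 1/8

1/8


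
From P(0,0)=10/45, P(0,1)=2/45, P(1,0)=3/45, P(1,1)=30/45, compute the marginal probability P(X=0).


P(X=0) = P(0,0)+P(0,1) = 10/45 + 2/45 = 12/45 = 4/15

4/15


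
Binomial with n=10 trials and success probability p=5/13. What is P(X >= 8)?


P(X>=8) = P(X=8) + P(X=9) + P(X=10)
= 1125000000/137858491849 + 156250000/137858491849 + 9765625/137858491849
= 1291015625/137858491849

1291015625/137858491849


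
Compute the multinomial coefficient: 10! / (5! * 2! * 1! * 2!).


10! = 3628800
Denominator: 5!=120 * 2!=2 * 1!=1 * 2!=2
Coefficient = 3628800 / 480 = 7560

7560


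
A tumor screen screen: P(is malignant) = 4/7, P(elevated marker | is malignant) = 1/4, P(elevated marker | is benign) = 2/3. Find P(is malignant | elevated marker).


P(A) = P(A|B)P(B) + P(A|B')P(B') = 1/4*4/7 + 2/3*3/7 = 3/7
P(B|A) = P(A|B)P(B)/P(A) = (1/7)/(3/7) = 1/3

1/3


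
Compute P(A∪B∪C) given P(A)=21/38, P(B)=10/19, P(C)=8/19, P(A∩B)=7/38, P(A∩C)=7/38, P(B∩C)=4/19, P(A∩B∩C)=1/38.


P(A∪B∪C) = P(A)+P(B)+P(C) - P(AB)-P(AC)-P(BC) + P(ABC)
= 21/38+10/19+8/19 - 7/38-7/38-4/19 + 1/38
= 18/19

18/19


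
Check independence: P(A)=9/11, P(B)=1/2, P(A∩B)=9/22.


P(A)*P(B) = 9/11*1/2 = 9/22
P(A∩B) = 9/22, which equals P(A)P(B), so independent

Yes, A and B are independent


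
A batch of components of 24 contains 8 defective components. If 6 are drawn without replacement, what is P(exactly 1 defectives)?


P(X=1) = C(8,1)*C(16,5) / C(24,6)
= 8*4368 / 134596
= 34944/134596 = 1248/4807

1248/4807


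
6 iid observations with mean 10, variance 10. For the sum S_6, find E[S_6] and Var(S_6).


E[S_n] = n*mu = 6*10 = 60
Var(S_n) = n*sigma^2 = 6*10 = 60

E[S_6]=60, Var(S_6)=60


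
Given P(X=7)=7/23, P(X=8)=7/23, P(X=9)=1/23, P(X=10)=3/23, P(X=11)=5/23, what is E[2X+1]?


E[2X+1] = sum(g(x)*P(x))
= 15*7/23 + 17*7/23 + 19*1/23 + 21*3/23 + 23*5/23
= 421/23

421/23


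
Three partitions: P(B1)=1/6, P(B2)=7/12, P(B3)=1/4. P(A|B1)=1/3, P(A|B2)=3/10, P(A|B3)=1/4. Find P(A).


P(A) = P(A|B1)P(B1) + P(A|B2)P(B2) + P(A|B3)P(B3)
= 1/3*1/6 + 3/10*7/12 + 1/4*1/4
= 1/18 + 7/40 + 1/16 = 211/720

211/720


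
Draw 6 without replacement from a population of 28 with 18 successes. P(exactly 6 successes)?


P(X=6) = C(18,6)*C(10,0) / C(28,6)
= 18564*1 / 376740
= 18564/376740 = 17/345

17/345


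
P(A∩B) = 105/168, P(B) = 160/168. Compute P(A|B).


P(A|B) = P(A∩B)/P(B) = (105/168)/(160/168) = 105/160 = 21/32

21/32


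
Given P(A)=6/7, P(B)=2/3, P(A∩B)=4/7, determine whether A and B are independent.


P(A)*P(B) = 6/7*2/3 = 4/7
P(A∩B) = 4/7, which equals P(A)P(B), so independent

Yes, A and B are independent


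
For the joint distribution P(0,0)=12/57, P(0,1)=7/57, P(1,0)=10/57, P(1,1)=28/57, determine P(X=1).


P(X=1) = P(1,0)+P(1,1) = 10/57 + 28/57 = 38/57 = 2/3

2/3


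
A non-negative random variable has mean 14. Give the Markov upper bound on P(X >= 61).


Markov: P(X >= a) <= E[X]/a
P(X >= 61) <= 14/61

14/61


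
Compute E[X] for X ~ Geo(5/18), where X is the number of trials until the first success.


For geometric (trials until first success), E[X] = 1/p = 1/(5/18) = 18/5

18/5


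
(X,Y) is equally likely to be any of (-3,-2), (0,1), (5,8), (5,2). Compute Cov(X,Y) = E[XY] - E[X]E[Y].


E[X]=7/4, E[Y]=9/4, E[XY]=14
Cov(X,Y) = E[XY] - E[X]E[Y] = 14 - 7/4*9/4 = 161/16

161/16


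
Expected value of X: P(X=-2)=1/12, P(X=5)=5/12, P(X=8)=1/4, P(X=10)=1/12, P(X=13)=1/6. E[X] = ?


E[X] = sum(x * P(x))
= -2*1/12 + 5*5/12 + 8*1/4 + 10*1/12 + 13*1/6
= 83/12

83/12


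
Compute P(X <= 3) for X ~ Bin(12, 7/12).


P(X<=3) = P(X=0) + P(X=1) + P(X=2) + P(X=3)
= 244140625/8916100448256 + 341796875/743008370688 + 5263671875/1486016741376 + 36845703125/2229025112064
= 61103515625/2972033482752

61103515625/2972033482752


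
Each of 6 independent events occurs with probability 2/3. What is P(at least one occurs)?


P(at least one) = 1 - P(none)
P(none) = (1 - 2/3)^6 = (1/3)^6 = 1/729
P(at least one) = 1 - 1/729 = 728/729

728/729


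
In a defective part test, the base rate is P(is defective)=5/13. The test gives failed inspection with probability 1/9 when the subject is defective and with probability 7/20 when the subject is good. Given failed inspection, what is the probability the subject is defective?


P(A) = P(A|B)P(B) + P(A|B')P(B') = 1/9*5/13 + 7/20*8/13 = 151/585
P(B|A) = P(A|B)P(B)/P(A) = (5/117)/(151/585) = 25/151

25/151


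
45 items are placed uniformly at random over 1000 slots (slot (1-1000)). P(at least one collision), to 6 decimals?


P(all different) = prod((1000-i)/1000 for i=0..44) = 0.366037
P(at least one match) = 1 - 0.366037 = 0.633963

0.633963


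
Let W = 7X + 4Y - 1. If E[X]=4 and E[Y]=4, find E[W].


E[7X + 4Y - 1] = 7*E[X] + 4*E[Y] - 1
= (7)*(4) + (4)*(4) + (-1)
= 28 + 16 - 1 = 43

43


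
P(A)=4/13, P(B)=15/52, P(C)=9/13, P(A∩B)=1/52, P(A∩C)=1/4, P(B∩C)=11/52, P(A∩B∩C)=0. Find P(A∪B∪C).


P(A∪B∪C) = P(A)+P(B)+P(C) - P(AB)-P(AC)-P(BC) + P(ABC)
= 4/13+15/52+9/13 - 1/52-1/4-11/52 + 0
= 21/26

21/26


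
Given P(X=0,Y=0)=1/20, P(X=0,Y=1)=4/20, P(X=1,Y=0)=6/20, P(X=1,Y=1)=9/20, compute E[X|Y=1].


P(Y=1) = 13/20
E[X|Y=1] = (0*4 + 1*9)/13 = 9/13

9/13


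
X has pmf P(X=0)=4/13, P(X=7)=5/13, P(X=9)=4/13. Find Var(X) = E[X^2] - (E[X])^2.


E[X] = 71/13, E[X^2] = 569/13
Var(X) = E[X^2] - (E[X])^2 = 569/13 - (71/13)^2 = 2356/169

2356/169


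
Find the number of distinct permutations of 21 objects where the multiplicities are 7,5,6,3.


21! = 51090942171709440000
Denominator: 7!=5040 * 5!=120 * 6!=720 * 3!=6
Coefficient = 51090942171709440000 / 2612736000 = 19554575040

19554575040


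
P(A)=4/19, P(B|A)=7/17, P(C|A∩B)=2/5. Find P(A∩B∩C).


P(A∩B∩C) = P(A) * P(B|A) * P(C|A∩B)
= 4/19 * 7/17 * 2/5
= 28/323 * 2/5 = 56/1615

56/1615


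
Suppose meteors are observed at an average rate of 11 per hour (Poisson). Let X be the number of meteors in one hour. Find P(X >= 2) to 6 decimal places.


P(X>=2) = 1 - P(X<=1) = 1 - (e^(-11)*11^0/0! + e^(-11)*11^1/1!)
≈ 1 - (0.0000167017 + 0.0001837187)
= 1 - 0.0002004204 = 0.9997995796
≈ 0.999800

0.999800


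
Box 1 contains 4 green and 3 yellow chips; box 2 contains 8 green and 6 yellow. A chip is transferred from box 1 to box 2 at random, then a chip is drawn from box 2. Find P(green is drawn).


P(transfer green) = 4/7; P(transfer yellow) = 3/7
If green transferred: Urn II has 9 green of 15, so P(green|green moved) = 3/5
If yellow transferred: Urn II has 8 green of 15, so P(green|yellow moved) = 8/15
By total probability: P(green) = 4/7*3/5 + 3/7*8/15 = 4/7

4/7


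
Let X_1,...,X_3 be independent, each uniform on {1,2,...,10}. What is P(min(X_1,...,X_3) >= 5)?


P(min >= 5) = P(all X_i >= 5) = (P(X_1 >= 5))^3
= (6/10)^3 = (3/5)^3 = 27/125

27/125


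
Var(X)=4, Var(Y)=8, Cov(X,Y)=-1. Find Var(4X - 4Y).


Var(4X - 4Y) = 4^2*Var(X) + (-4)^2*Var(Y) + 2*4*(-4)*Cov(X,Y)
= 16*4 + 16*8 - 32*(-1)
= 64 + 128 + 32 = 224

224


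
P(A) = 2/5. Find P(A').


P(A') = 1 - P(A) = 1 - 2/5 = 3/5

3/5


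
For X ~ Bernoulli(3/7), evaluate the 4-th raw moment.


For Bernoulli: X in {0,1}
E[X^4] = 0^4*(1-3/7) + 1^4*3/7 = 3/7

3/7


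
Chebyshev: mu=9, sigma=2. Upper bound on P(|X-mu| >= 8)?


k = 8/2 = 4
Chebyshev: P(|X-mu| >= k*sigma) <= 1/k^2 = 1/4^2 = 1/16

1/16


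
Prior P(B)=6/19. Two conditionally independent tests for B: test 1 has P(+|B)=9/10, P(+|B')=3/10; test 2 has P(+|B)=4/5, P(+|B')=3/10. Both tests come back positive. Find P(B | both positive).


After test 1: P(+) = 9/10*6/19 + 3/10*13/19 = 93/190
P(B|+) = (27/95)/(93/190) = 18/31
After test 2 (use post1 as new prior): P(+) = 4/5*18/31 + 3/10*13/31 = 183/310
P(B|+,+) = (72/155)/(183/310) = 48/61

48/61


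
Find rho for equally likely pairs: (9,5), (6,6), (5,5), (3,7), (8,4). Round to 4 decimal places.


Cov(X,Y) = -1.6800, Var(X) = 4.5600, Var(Y) = 1.0400
rho = Cov/(sqrt(VarX)*sqrt(VarY)) = -0.7715

-0.7715


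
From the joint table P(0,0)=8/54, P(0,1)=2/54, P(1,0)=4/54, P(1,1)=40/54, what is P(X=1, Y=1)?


Read from table: P(X=1, Y=1) = 40/54 = 20/27

20/27


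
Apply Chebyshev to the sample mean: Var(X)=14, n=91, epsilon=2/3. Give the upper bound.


Var(Xbar) = Var(X)/n = 14/91
Chebyshev: P(|Xbar-mu| >= 2/3) <= Var(Xbar)/(2/3)^2 = (2/13)/(4/9) = 9/26

9/26


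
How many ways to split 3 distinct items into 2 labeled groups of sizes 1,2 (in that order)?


3! = 6
Denominator: 1!=1 * 2!=2
Coefficient = 6 / 2 = 3

3


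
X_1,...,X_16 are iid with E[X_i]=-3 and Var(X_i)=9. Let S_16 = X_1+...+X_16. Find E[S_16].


E[S_n] = n*E[X_1] = 16*-3 = -48

-48


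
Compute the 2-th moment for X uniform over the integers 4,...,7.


E[X^2] = (1/4) * sum(x^2 for x=4..7)
= 126/4 = 63/2

63/2


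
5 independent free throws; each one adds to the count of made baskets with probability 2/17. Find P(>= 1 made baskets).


P(at least one) = 1 - P(none)
P(none) = (1 - 2/17)^5 = (15/17)^5 = 759375/1419857
P(at least one) = 1 - 759375/1419857 = 660482/1419857

660482/1419857


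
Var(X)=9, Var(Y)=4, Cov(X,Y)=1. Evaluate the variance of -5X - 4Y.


Var(-5X - 4Y) = (-5)^2*Var(X) + (-4)^2*Var(Y) + 2*(-5)*(-4)*Cov(X,Y)
= 25*9 + 16*4 + 40*1
= 225 + 64 + 40 = 329

329


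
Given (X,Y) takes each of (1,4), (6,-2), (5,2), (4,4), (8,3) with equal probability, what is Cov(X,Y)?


E[X]=24/5, E[Y]=11/5, E[XY]=42/5
Cov(X,Y) = E[XY] - E[X]E[Y] = 42/5 - 24/5*11/5 = -54/25

-54/25


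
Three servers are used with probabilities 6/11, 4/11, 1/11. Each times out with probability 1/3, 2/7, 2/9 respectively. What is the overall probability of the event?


P(A) = P(A|B1)P(B1) + P(A|B2)P(B2) + P(A|B3)P(B3)
= 1/3*6/11 + 2/7*4/11 + 2/9*1/11
= 2/11 + 8/77 + 2/99 = 212/693

212/693


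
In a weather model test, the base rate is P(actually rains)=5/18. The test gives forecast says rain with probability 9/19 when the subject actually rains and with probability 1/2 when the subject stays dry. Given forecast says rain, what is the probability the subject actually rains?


P(A) = P(A|B)P(B) + P(A|B')P(B') = 9/19*5/18 + 1/2*13/18 = 337/684
P(B|A) = P(A|B)P(B)/P(A) = (5/38)/(337/684) = 90/337

90/337


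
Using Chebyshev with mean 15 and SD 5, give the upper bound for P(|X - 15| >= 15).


k = 15/5 = 3
Chebyshev: P(|X-mu| >= k*sigma) <= 1/k^2 = 1/3^2 = 1/9

1/9


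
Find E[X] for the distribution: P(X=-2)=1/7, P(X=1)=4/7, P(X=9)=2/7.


E[X] = sum(x * P(x))
= -2*1/7 + 1*4/7 + 9*2/7
= 20/7

20/7


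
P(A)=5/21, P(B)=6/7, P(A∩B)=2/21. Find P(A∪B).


P(A∪B) = P(A) + P(B) - P(A∩B)
= 5/21 + 6/7 - 2/21 = 1

1


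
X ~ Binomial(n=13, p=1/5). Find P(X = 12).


P(X=12) = C(13,12) * p^12 * (1-p)^1
= 13 * 1/244140625 * 4/5
= 52/1220703125

52/1220703125


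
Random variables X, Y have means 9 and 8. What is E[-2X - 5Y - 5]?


E[-2X - 5Y - 5] = -2*E[X] - 5*E[Y] - 5
= (-2)*(9) + (-5)*(8) + (-5)
= -18 - 40 - 5 = -63

-63


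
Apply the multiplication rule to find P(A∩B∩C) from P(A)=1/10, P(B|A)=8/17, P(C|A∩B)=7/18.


P(A∩B∩C) = P(A) * P(B|A) * P(C|A∩B)
= 1/10 * 8/17 * 7/18
= 4/85 * 7/18 = 14/765

14/765


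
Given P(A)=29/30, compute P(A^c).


P(A') = 1 - P(A) = 1 - 29/30 = 1/30

1/30


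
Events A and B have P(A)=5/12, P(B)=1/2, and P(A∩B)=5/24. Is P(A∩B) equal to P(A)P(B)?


P(A)*P(B) = 5/12*1/2 = 5/24
P(A∩B) = 5/24, which equals P(A)P(B), so independent

Yes, A and B are independent


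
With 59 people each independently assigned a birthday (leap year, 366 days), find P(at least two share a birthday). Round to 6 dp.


P(all different) = prod((366-i)/366 for i=0..58) = 0.007112
P(at least one match) = 1 - 0.007112 = 0.992888

0.992888


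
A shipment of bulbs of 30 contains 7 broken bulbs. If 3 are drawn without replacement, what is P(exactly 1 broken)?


P(X=1) = C(7,1)*C(23,2) / C(30,3)
= 7*253 / 4060
= 1771/4060 = 253/580

253/580


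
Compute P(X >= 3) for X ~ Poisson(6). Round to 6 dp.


P(X>=3) = 1 - P(X<=2) = 1 - (e^(-6)*6^0/0! + e^(-6)*6^1/1! + e^(-6)*6^2/2!)
≈ 1 - (0.0024787522 + 0.0148725131 + 0.0446175392)
= 1 - 0.0619688045 = 0.9380311955
≈ 0.938031

0.938031


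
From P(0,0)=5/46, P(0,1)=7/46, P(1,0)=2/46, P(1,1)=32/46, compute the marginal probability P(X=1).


P(X=1) = P(1,0)+P(1,1) = 2/46 + 32/46 = 34/46 = 17/23

17/23


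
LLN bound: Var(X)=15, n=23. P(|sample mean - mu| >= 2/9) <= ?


Var(Xbar) = Var(X)/n = 15/23
Chebyshev: P(|Xbar-mu| >= 2/9) <= Var(Xbar)/(2/9)^2 = (15/23)/(4/81) = 1215/92
Bound exceeds 1, so trivial bound: 1

1


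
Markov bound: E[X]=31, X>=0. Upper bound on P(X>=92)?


Markov: P(X >= a) <= E[X]/a
P(X >= 92) <= 31/92

31/92


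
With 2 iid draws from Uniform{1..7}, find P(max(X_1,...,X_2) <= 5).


P(max <= 5) = P(all X_i <= 5) = (P(X_1 <= 5))^2
= (5/7)^2 = 25/49

25/49


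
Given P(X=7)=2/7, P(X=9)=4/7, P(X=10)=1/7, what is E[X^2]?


E[X^2] = sum(g(x)*P(x))
= 49*2/7 + 81*4/7 + 100*1/7
= 522/7

522/7


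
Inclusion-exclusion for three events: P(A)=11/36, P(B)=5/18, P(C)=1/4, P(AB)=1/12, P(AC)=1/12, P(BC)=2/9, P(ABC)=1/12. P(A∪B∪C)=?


P(A∪B∪C) = P(A)+P(B)+P(C) - P(AB)-P(AC)-P(BC) + P(ABC)
= 11/36+5/18+1/4 - 1/12-1/12-2/9 + 1/12
= 19/36

19/36


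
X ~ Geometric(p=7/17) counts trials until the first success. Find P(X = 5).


P(X=5) = (1-p)^4 * p = (10/17)^4 * 7/17
= 10000/83521 * 7/17 = 70000/1419857

70000/1419857


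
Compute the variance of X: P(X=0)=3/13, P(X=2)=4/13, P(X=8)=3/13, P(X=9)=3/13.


E[X] = 59/13, E[X^2] = 451/13
Var(X) = E[X^2] - (E[X])^2 = 451/13 - (59/13)^2 = 2382/169

2382/169


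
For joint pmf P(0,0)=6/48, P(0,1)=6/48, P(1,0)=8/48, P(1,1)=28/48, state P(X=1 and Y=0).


Read from table: P(X=1, Y=0) = 8/48 = 1/6

1/6


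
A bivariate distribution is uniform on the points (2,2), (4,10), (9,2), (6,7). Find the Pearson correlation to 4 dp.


Cov(X,Y) = -1.5625, Var(X) = 6.6875, Var(Y) = 11.6875
rho = Cov/(sqrt(VarX)*sqrt(VarY)) = -0.1767

-0.1767


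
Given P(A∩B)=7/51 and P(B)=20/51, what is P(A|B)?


P(A|B) = P(A∩B)/P(B) = (7/51)/(20/51) = 7/20

7/20


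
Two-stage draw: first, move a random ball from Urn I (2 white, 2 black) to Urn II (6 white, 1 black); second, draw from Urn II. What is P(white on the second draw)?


P(transfer white) = 2/4 = 1/2; P(transfer black) = 1/2
If white transferred: Urn II has 7 white of 8, so P(white|white moved) = 7/8
If black transferred: Urn II has 6 white of 8, so P(white|black moved) = 3/4
By total probability: P(white) = 1/2*7/8 + 1/2*3/4 = 13/16

13/16


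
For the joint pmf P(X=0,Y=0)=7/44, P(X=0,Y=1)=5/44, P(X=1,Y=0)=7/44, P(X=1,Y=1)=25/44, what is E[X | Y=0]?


P(Y=0) = 14/44
E[X|Y=0] = (0*7 + 1*7)/14 = 7/14 = 1/2

1/2


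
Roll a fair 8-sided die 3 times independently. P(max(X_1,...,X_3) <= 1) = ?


P(max <= 1) = P(all X_i <= 1) = (P(X_1 <= 1))^3
= (1/8)^3 = 1/512

1/512


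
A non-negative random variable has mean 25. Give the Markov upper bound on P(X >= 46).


Markov: P(X >= a) <= E[X]/a
P(X >= 46) <= 25/46

25/46


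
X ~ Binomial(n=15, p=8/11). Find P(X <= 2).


P(X<=2) = P(X=0) + P(X=1) + P(X=2)
= 14348907/4177248169415651 + 573956280/4177248169415651 + 10713850560/4177248169415651
= 11302155747/4177248169415651

11302155747/4177248169415651


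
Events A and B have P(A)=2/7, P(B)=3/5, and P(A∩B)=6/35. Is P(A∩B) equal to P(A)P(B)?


P(A)*P(B) = 2/7*3/5 = 6/35
P(A∩B) = 6/35, which equals P(A)P(B), so independent

Yes, A and B are independent


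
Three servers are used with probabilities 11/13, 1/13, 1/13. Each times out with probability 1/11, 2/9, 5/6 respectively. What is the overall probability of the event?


P(A) = P(A|B1)P(B1) + P(A|B2)P(B2) + P(A|B3)P(B3)
= 1/11*11/13 + 2/9*1/13 + 5/6*1/13
= 1/13 + 2/117 + 5/78 = 37/234

37/234


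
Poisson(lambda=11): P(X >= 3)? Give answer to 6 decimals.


P(X>=3) = 1 - P(X<=2) = 1 - (e^(-11)*11^0/0! + e^(-11)*11^1/1! + e^(-11)*11^2/2!)
≈ 1 - (0.0000167017 + 0.0001837187 + 0.0010104529)
= 1 - 0.0012108733 = 0.9987891267
≈ 0.998789

0.998789


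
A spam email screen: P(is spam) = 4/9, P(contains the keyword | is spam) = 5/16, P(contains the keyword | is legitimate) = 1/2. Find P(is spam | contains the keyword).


P(A) = P(A|B)P(B) + P(A|B')P(B') = 5/16*4/9 + 1/2*5/9 = 5/12
P(B|A) = P(A|B)P(B)/P(A) = (5/36)/(5/12) = 1/3

1/3


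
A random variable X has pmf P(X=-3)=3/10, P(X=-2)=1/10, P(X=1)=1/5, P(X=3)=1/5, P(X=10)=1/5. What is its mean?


E[X] = sum(x * P(x))
= -3*3/10 - 2*1/10 + 1*1/5 + 3*1/5 + 10*1/5
= 17/10

17/10


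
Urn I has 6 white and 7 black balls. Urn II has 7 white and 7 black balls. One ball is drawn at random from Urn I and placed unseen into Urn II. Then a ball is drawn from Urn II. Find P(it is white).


P(transfer white) = 6/13; P(transfer black) = 7/13
If white transferred: Urn II has 8 white of 15, so P(white|white moved) = 8/15
If black transferred: Urn II has 7 white of 15, so P(white|black moved) = 7/15
By total probability: P(white) = 6/13*8/15 + 7/13*7/15 = 97/195

97/195


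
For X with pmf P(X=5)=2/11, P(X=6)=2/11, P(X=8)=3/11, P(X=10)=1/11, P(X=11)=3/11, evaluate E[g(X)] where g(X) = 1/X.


E[1/X] = sum(g(x)*P(x))
= 1/5*2/11 + 1/6*2/11 + 1/8*3/11 + 1/10*1/11 + 1/11*3/11
= 391/2904

391/2904


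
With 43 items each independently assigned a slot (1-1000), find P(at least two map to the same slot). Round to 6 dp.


P(all different) = prod((1000-i)/1000 for i=0..42) = 0.400088
P(at least one match) = 1 - 0.400088 = 0.599912

0.599912


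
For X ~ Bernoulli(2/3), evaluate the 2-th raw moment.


For Bernoulli: X in {0,1}
E[X^2] = 0^2*(1-2/3) + 1^2*2/3 = 2/3

2/3


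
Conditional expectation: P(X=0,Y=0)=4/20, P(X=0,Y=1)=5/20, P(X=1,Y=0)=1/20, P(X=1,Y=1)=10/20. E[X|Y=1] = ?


P(Y=1) = 15/20
E[X|Y=1] = (0*5 + 1*10)/15 = 10/15 = 2/3

2/3


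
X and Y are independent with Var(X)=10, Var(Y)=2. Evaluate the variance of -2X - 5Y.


Independence => Cov(X,Y)=0
Var(-2X - 5Y) = (-2)^2*Var(X) + (-5)^2*Var(Y)
= 4*10 + 25*2 = 90

90


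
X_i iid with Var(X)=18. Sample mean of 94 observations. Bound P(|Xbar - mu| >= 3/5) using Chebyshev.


Var(Xbar) = Var(X)/n = 18/94
Chebyshev: P(|Xbar-mu| >= 3/5) <= Var(Xbar)/(3/5)^2 = (9/47)/(9/25) = 25/47

25/47


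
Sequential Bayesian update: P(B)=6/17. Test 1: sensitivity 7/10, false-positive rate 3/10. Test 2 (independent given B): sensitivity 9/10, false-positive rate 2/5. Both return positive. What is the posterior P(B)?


After test 1: P(+) = 7/10*6/17 + 3/10*11/17 = 15/34
P(B|+) = (21/85)/(15/34) = 14/25
After test 2 (use post1 as new prior): P(+) = 9/10*14/25 + 2/5*11/25 = 17/25
P(B|+,+) = (63/125)/(17/25) = 63/85

63/85


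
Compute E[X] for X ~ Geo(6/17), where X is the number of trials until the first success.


For geometric (trials until first success), E[X] = 1/p = 1/(6/17) = 17/6

17/6


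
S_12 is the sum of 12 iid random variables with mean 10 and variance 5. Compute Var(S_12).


By independence, Var(S_n) = n*Var(X_1) = 12*5 = 60

60


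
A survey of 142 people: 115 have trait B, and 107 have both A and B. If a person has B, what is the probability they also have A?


P(A|B) = P(A∩B)/P(B) = (107/142)/(115/142) = 107/115

107/115


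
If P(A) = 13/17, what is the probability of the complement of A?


P(A') = 1 - P(A) = 1 - 13/17 = 4/17

4/17


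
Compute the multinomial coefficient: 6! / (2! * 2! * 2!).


6! = 720
Denominator: 2!=2 * 2!=2 * 2!=2
Coefficient = 720 / 8 = 90

90


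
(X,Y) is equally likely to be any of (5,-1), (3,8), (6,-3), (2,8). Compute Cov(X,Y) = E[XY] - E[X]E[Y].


E[X]=4, E[Y]=3, E[XY]=17/4
Cov(X,Y) = E[XY] - E[X]E[Y] = 17/4 - 4*3 = -31/4

-31/4


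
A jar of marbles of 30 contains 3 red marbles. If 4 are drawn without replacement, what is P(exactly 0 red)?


P(X=0) = C(3,0)*C(27,4) / C(30,4)
= 1*17550 / 27405
= 17550/27405 = 130/203

130/203


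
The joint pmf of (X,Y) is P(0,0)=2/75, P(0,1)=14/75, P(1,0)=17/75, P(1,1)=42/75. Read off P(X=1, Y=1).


Read from table: P(X=1, Y=1) = 42/75 = 14/25

14/25


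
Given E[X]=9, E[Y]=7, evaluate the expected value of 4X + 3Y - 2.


E[4X + 3Y - 2] = 4*E[X] + 3*E[Y] - 2
= (4)*(9) + (3)*(7) + (-2)
= 36 + 21 - 2 = 55

55


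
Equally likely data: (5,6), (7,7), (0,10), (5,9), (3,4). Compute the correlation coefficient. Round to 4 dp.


Cov(X,Y) = -1.6000, Var(X) = 5.6000, Var(Y) = 4.5600
rho = Cov/(sqrt(VarX)*sqrt(VarY)) = -0.3166

-0.3166
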